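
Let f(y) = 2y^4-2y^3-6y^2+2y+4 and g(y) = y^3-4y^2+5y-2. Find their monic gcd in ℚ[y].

Apply the Euclidean algorithm:
  2y^4-2y^3-6y^2+2y+4 = (2y+6)(y^3-4y^2+5y-2) + (8y^2-24y+16)
  y^3-4y^2+5y-2 = ((1/8)y-1/8)(8y^2-24y+16) + (0)
Last nonzero remainder: 8y^2-24y+16. Dividing through by 8 gives the monic gcd y^2-3y+2.

y^2-3y+2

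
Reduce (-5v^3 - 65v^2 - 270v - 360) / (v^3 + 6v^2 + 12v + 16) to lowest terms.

(-5v^2 - 45v - 90)/(v^2 + 2v + 4)

Repeated division with remainder:
  -5v^3 - 65v^2 - 270v - 360 = (-5)(v^3 + 6v^2 + 12v + 16) + (-35v^2 - 210v - 280)
  v^3 + 6v^2 + 12v + 16 = (-(1/35)v)(-35v^2 - 210v - 280) + (4v + 16)
  -35v^2 - 210v - 280 = (-(35/4)v - 35/2)(4v + 16) + (0)
Last nonzero remainder: 4v + 16. Dividing through by 4 gives the monic gcd v + 4.
Cancel v + 4 from numerator and denominator to get the reduced form.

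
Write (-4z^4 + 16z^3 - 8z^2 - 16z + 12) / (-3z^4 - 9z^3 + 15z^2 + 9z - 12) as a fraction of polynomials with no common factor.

(4z - 12)/(3z + 12)

Apply the Euclidean algorithm:
  -4z^4 + 16z^3 - 8z^2 - 16z + 12 = (4/3)(-3z^4 - 9z^3 + 15z^2 + 9z - 12) + (28z^3 - 28z^2 - 28z + 28)
  -3z^4 - 9z^3 + 15z^2 + 9z - 12 = (-(3/28)z - 3/7)(28z^3 - 28z^2 - 28z + 28) + (0)
Last nonzero remainder: 28z^3 - 28z^2 - 28z + 28. Dividing through by 28 gives the monic gcd z^3 - z^2 - z + 1.
Cancel z^3 - z^2 - z + 1 from numerator and denominator to get the reduced form.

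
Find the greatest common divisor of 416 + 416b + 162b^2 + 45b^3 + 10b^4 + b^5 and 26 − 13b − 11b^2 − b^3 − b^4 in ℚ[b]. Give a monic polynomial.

26 + 13b + 2b^2 + b^3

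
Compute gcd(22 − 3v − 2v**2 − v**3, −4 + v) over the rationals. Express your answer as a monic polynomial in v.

By polynomial division,
  −v**3 − 2v**2 − 3v + 22 = (−v**2 − 6v − 27)(v − 4) + (−86)
  v − 4 = (−(1/86)v + 2/43)(−86) + (0)
The last nonzero remainder is the constant −86, so the polynomials are coprime and gcd = 1.

1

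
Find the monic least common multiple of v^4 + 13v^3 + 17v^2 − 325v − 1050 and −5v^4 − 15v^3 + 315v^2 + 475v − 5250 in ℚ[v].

Repeated division with remainder:
  v^4 + 13v^3 + 17v^2 − 325v − 1050 = (−1/5)(−5v^4 − 15v^3 + 315v^2 + 475v − 5250) + (10v^3 + 80v^2 − 230v − 2100)
  −5v^4 − 15v^3 + 315v^2 + 475v − 5250 = (−(1/2)v + 5/2)(10v^3 + 80v^2 − 230v − 2100) + (0)
Last nonzero remainder: 10v^3 + 80v^2 − 230v − 2100. Dividing through by 10 gives the monic gcd v^3 + 8v^2 − 23v − 210.
Then lcm(f, g) = f·g / gcd(f, g); expanding and making the result monic gives the answer.

v^5 + 8v^4 − 48v^3 − 410v^2 + 575v + 5250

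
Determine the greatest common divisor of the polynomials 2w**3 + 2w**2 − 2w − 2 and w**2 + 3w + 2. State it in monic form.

w + 1

By polynomial division,
  2w**3 + 2w**2 − 2w − 2 = (2w − 4)(w**2 + 3w + 2) + (6w + 6)
  w**2 + 3w + 2 = ((1/6)w + 1/3)(6w + 6) + (0)
Last nonzero remainder: 6w + 6. Dividing through by 6 gives the monic gcd w + 1.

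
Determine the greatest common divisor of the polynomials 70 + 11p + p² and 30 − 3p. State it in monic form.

By polynomial division,
  p² + 11p + 70 = (−(1/3)p − 7)(−3p + 30) + (280)
  −3p + 30 = (−(3/280)p + 3/28)(280) + (0)
The last nonzero remainder is the constant 280, so the polynomials are coprime and gcd = 1.

1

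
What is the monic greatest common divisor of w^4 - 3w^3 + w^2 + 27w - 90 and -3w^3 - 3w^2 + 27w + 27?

w^2 - 9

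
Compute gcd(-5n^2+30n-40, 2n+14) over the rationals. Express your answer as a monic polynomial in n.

1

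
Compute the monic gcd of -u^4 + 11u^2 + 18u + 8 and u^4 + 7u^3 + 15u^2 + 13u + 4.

u^2 + 2u + 1

By polynomial division,
  -u^4 + 11u^2 + 18u + 8 = (-1)(u^4 + 7u^3 + 15u^2 + 13u + 4) + (7u^3 + 26u^2 + 31u + 12)
  u^4 + 7u^3 + 15u^2 + 13u + 4 = ((1/7)u + 23/49)(7u^3 + 26u^2 + 31u + 12) + (-(80/49)u^2 - (160/49)u - 80/49)
  7u^3 + 26u^2 + 31u + 12 = (-(343/80)u - 147/20)(-(80/49)u^2 - (160/49)u - 80/49) + (0)
Last nonzero remainder: -(80/49)u^2 - (160/49)u - 80/49. Dividing through by -80/49 gives the monic gcd u^2 + 2u + 1.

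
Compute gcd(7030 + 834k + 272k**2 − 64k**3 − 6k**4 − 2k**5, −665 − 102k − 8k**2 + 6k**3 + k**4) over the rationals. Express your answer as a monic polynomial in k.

−95 − k − k**2 + k**3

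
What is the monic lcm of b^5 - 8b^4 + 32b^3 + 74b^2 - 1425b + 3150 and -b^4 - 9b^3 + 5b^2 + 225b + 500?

By polynomial division,
  b^5 - 8b^4 + 32b^3 + 74b^2 - 1425b + 3150 = (-b + 17)(-b^4 - 9b^3 + 5b^2 + 225b + 500) + (190b^3 + 214b^2 - 4750b - 5350)
  -b^4 - 9b^3 + 5b^2 + 225b + 500 = (-(1/190)b - 374/9025)(190b^3 + 214b^2 - 4750b - 5350) + (-(100464/9025)b^2 + 100464/361)
  190b^3 + 214b^2 - 4750b - 5350 = (-(857375/50232)b - 965675/50232)(-(100464/9025)b^2 + 100464/361) + (0)
Last nonzero remainder: -(100464/9025)b^2 + 100464/361. Dividing through by -100464/9025 gives the monic gcd b^2 - 25.
Then lcm(f, g) = f·g / gcd(f, g); expanding and making the result monic gives the answer.

b^7 + b^6 - 20b^5 + 202b^4 - 119b^3 - 8195b^2 - 150b + 63000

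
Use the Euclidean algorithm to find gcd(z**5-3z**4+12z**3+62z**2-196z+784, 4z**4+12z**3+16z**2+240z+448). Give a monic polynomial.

Repeated division with remainder:
  z**5-3z**4+12z**3+62z**2-196z+784 = ((1/4)z-3/2)(4z**4+12z**3+16z**2+240z+448) + (26z**3+26z**2+52z+1456)
  4z**4+12z**3+16z**2+240z+448 = ((2/13)z+4/13)(26z**3+26z**2+52z+1456) + (0)
Last nonzero remainder: 26z**3+26z**2+52z+1456. Dividing through by 26 gives the monic gcd z**3+z**2+2z+56.

z**3+z**2+2z+56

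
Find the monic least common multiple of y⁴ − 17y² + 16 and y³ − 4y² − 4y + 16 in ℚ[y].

y⁶ − 21y⁴ + 84y² − 64

Repeated division with remainder:
  y⁴ − 17y² + 16 = (y + 4)(y³ − 4y² − 4y + 16) + (3y² − 48)
  y³ − 4y² − 4y + 16 = ((1/3)y − 4/3)(3y² − 48) + (12y − 48)
  3y² − 48 = ((1/4)y + 1)(12y − 48) + (0)
Last nonzero remainder: 12y − 48. Dividing through by 12 gives the monic gcd y − 4.
Then lcm(f, g) = f·g / gcd(f, g); expanding and making the result monic gives the answer.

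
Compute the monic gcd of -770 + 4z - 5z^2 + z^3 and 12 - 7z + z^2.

1

Euclidean algorithm in ℚ[z]:
  z^3 - 5z^2 + 4z - 770 = (z + 2)(z^2 - 7z + 12) + (6z - 794)
  z^2 - 7z + 12 = ((1/6)z + 188/9)(6z - 794) + (149380/9)
  6z - 794 = ((27/74690)z - 3573/74690)(149380/9) + (0)
The last nonzero remainder is the constant 149380/9, so the polynomials are coprime and gcd = 1.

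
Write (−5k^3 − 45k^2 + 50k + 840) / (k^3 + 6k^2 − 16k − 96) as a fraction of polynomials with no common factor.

(−5k − 35)/(k + 4)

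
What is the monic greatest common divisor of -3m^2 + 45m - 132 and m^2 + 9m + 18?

1

Apply the Euclidean algorithm:
  -3m^2 + 45m - 132 = (-3)(m^2 + 9m + 18) + (72m - 78)
  m^2 + 9m + 18 = ((1/72)m + 121/864)(72m - 78) + (4165/144)
  72m - 78 = ((10368/4165)m - 11232/4165)(4165/144) + (0)
The last nonzero remainder is the constant 4165/144, so the polynomials are coprime and gcd = 1.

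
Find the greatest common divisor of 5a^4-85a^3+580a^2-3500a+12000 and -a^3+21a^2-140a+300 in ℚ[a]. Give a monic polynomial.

a^2-16a+60

Repeated division with remainder:
  5a^4-85a^3+580a^2-3500a+12000 = (-5a-20)(-a^3+21a^2-140a+300) + (300a^2-4800a+18000)
  -a^3+21a^2-140a+300 = (-(1/300)a+1/60)(300a^2-4800a+18000) + (0)
Last nonzero remainder: 300a^2-4800a+18000. Dividing through by 300 gives the monic gcd a^2-16a+60.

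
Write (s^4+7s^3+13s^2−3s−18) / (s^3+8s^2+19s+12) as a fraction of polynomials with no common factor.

(s^3+4s^2+s−6)/(s^2+5s+4)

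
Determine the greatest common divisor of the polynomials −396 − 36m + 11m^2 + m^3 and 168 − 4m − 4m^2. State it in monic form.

Apply the Euclidean algorithm:
  m^3 + 11m^2 − 36m − 396 = (−(1/4)m − 5/2)(−4m^2 − 4m + 168) + (−4m + 24)
  −4m^2 − 4m + 168 = (m + 7)(−4m + 24) + (0)
Last nonzero remainder: −4m + 24. Dividing through by −4 gives the monic gcd m − 6.

−6 + m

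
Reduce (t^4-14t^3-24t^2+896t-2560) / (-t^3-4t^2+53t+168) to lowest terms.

Repeated division with remainder:
  t^4-14t^3-24t^2+896t-2560 = (-t+18)(-t^3-4t^2+53t+168) + (101t^2+110t-5584)
  -t^3-4t^2+53t+168 = (-(1/101)t-294/10201)(101t^2+110t-5584) + ((9009/10201)t+72072/10201)
  101t^2+110t-5584 = ((1030301/9009)t-7120298/9009)((9009/10201)t+72072/10201) + (0)
Last nonzero remainder: (9009/10201)t+72072/10201. Dividing through by 9009/10201 gives the monic gcd t+8.
Cancel t+8 from numerator and denominator to get the reduced form.

(-t^3+22t^2-152t+320)/(t^2-4t-21)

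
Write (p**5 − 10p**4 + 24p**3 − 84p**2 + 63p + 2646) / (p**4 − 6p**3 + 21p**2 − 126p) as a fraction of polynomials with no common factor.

By polynomial division,
  p**5 − 10p**4 + 24p**3 − 84p**2 + 63p + 2646 = (p − 4)(p**4 − 6p**3 + 21p**2 − 126p) + (−21p**3 + 126p**2 − 441p + 2646)
  p**4 − 6p**3 + 21p**2 − 126p = (−(1/21)p)(−21p**3 + 126p**2 − 441p + 2646) + (0)
Last nonzero remainder: −21p**3 + 126p**2 − 441p + 2646. Dividing through by −21 gives the monic gcd p**3 − 6p**2 + 21p − 126.
Cancel p**3 − 6p**2 + 21p − 126 from numerator and denominator to get the reduced form.

(p**2 − 4p − 21)/(p)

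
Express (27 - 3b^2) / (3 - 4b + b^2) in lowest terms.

(-9 - 3b)/(-1 + b)

Apply the Euclidean algorithm:
  -3b^2 + 27 = (-3)(b^2 - 4b + 3) + (-12b + 36)
  b^2 - 4b + 3 = (-(1/12)b + 1/12)(-12b + 36) + (0)
Last nonzero remainder: -12b + 36. Dividing through by -12 gives the monic gcd b - 3.
Cancel b - 3 from numerator and denominator to get the reduced form.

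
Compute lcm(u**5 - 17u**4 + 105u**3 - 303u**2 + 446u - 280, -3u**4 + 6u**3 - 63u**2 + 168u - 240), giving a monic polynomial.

u**7 - 16u**6 + 108u**5 - 538u**4 + 2243u**3 - 5894u**2 + 8640u - 5600

Repeated division with remainder:
  u**5 - 17u**4 + 105u**3 - 303u**2 + 446u - 280 = (-(1/3)u + 5)(-3u**4 + 6u**3 - 63u**2 + 168u - 240) + (54u**3 + 68u**2 - 474u + 920)
  -3u**4 + 6u**3 - 63u**2 + 168u - 240 = (-(1/18)u + 44/243)(54u**3 + 68u**2 - 474u + 920) + (-(24700/243)u**2 + (24700/81)u - 98800/243)
  54u**3 + 68u**2 - 474u + 920 = (-(6561/12350)u - 5589/2470)(-(24700/243)u**2 + (24700/81)u - 98800/243) + (0)
Last nonzero remainder: -(24700/243)u**2 + (24700/81)u - 98800/243. Dividing through by -24700/243 gives the monic gcd u**2 - 3u + 4.
Then lcm(f, g) = f·g / gcd(f, g); expanding and making the result monic gives the answer.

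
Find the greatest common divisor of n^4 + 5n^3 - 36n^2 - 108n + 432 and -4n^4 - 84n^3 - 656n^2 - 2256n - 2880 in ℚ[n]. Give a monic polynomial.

n^2 + 12n + 36

By polynomial division,
  n^4 + 5n^3 - 36n^2 - 108n + 432 = (-1/4)(-4n^4 - 84n^3 - 656n^2 - 2256n - 2880) + (-16n^3 - 200n^2 - 672n - 288)
  -4n^4 - 84n^3 - 656n^2 - 2256n - 2880 = ((1/4)n + 17/8)(-16n^3 - 200n^2 - 672n - 288) + (-63n^2 - 756n - 2268)
  -16n^3 - 200n^2 - 672n - 288 = ((16/63)n + 8/63)(-63n^2 - 756n - 2268) + (0)
Last nonzero remainder: -63n^2 - 756n - 2268. Dividing through by -63 gives the monic gcd n^2 + 12n + 36.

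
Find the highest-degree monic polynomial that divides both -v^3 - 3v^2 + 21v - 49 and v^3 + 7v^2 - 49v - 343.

Euclidean algorithm in ℚ[v]:
  -v^3 - 3v^2 + 21v - 49 = (-1)(v^3 + 7v^2 - 49v - 343) + (4v^2 - 28v - 392)
  v^3 + 7v^2 - 49v - 343 = ((1/4)v + 7/2)(4v^2 - 28v - 392) + (147v + 1029)
  4v^2 - 28v - 392 = ((4/147)v - 8/21)(147v + 1029) + (0)
Last nonzero remainder: 147v + 1029. Dividing through by 147 gives the monic gcd v + 7.

v + 7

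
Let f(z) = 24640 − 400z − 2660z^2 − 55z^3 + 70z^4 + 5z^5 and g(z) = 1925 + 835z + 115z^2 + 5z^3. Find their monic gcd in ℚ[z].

77 + 18z + z^2

Repeated division with remainder:
  5z^5 + 70z^4 − 55z^3 − 2660z^2 − 400z + 24640 = (z^2 − 9z + 29)(5z^3 + 115z^2 + 835z + 1925) + (−405z^2 − 7290z − 31185)
  5z^3 + 115z^2 + 835z + 1925 = (−(1/81)z − 5/81)(−405z^2 − 7290z − 31185) + (0)
Last nonzero remainder: −405z^2 − 7290z − 31185. Dividing through by −405 gives the monic gcd z^2 + 18z + 77.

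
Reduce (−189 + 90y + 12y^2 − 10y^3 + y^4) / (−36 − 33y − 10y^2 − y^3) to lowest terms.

(63 − 51y + 13y^2 − y^3)/(12 + 7y + y^2)

Repeated division with remainder:
  y^4 − 10y^3 + 12y^2 + 90y − 189 = (−y + 20)(−y^3 − 10y^2 − 33y − 36) + (179y^2 + 714y + 531)
  −y^3 − 10y^2 − 33y − 36 = (−(1/179)y − 1076/32041)(179y^2 + 714y + 531) + (−(194040/32041)y − 582120/32041)
  179y^2 + 714y + 531 = (−(5735339/194040)y − 1890419/64680)(−(194040/32041)y − 582120/32041) + (0)
Last nonzero remainder: −(194040/32041)y − 582120/32041. Dividing through by −194040/32041 gives the monic gcd y + 3.
Cancel y + 3 from numerator and denominator to get the reduced form.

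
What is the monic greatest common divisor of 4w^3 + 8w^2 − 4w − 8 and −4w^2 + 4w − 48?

Euclidean algorithm in ℚ[w]:
  4w^3 + 8w^2 − 4w − 8 = (−w − 3)(−4w^2 + 4w − 48) + (−40w − 152)
  −4w^2 + 4w − 48 = ((1/10)w − 12/25)(−40w − 152) + (−3024/25)
  −40w − 152 = ((125/378)w + 475/378)(−3024/25) + (0)
The last nonzero remainder is the constant −3024/25, so the polynomials are coprime and gcd = 1.

1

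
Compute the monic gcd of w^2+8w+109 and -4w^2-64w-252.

By polynomial division,
  w^2+8w+109 = (-1/4)(-4w^2-64w-252) + (-8w+46)
  -4w^2-64w-252 = ((1/2)w+87/8)(-8w+46) + (-3009/4)
  -8w+46 = ((32/3009)w-184/3009)(-3009/4) + (0)
The last nonzero remainder is the constant -3009/4, so the polynomials are coprime and gcd = 1.

1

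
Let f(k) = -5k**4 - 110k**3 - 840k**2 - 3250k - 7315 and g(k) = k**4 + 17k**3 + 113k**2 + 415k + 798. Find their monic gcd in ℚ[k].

By polynomial division,
  -5k**4 - 110k**3 - 840k**2 - 3250k - 7315 = (-5)(k**4 + 17k**3 + 113k**2 + 415k + 798) + (-25k**3 - 275k**2 - 1175k - 3325)
  k**4 + 17k**3 + 113k**2 + 415k + 798 = (-(1/25)k - 6/25)(-25k**3 - 275k**2 - 1175k - 3325) + (0)
Last nonzero remainder: -25k**3 - 275k**2 - 1175k - 3325. Dividing through by -25 gives the monic gcd k**3 + 11k**2 + 47k + 133.

k**3 + 11k**2 + 47k + 133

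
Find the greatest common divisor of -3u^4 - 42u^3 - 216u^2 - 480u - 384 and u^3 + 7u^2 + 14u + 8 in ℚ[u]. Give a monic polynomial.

u^2 + 6u + 8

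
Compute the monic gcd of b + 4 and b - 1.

By polynomial division,
  b + 4 = (b - 1) + (5)
  b - 1 = ((1/5)b - 1/5)(5) + (0)
The last nonzero remainder is the constant 5, so the polynomials are coprime and gcd = 1.

1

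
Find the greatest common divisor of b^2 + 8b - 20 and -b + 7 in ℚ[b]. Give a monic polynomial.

By polynomial division,
  b^2 + 8b - 20 = (-b - 15)(-b + 7) + (85)
  -b + 7 = (-(1/85)b + 7/85)(85) + (0)
The last nonzero remainder is the constant 85, so the polynomials are coprime and gcd = 1.

1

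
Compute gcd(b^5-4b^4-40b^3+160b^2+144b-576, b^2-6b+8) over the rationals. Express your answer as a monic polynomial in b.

b^2-6b+8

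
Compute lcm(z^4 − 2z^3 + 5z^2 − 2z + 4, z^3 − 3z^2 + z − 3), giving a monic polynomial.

Euclidean algorithm in ℚ[z]:
  z^4 − 2z^3 + 5z^2 − 2z + 4 = (z + 1)(z^3 − 3z^2 + z − 3) + (7z^2 + 7)
  z^3 − 3z^2 + z − 3 = ((1/7)z − 3/7)(7z^2 + 7) + (0)
Last nonzero remainder: 7z^2 + 7. Dividing through by 7 gives the monic gcd z^2 + 1.
Then lcm(f, g) = f·g / gcd(f, g); expanding and making the result monic gives the answer.

z^5 − 5z^4 + 11z^3 − 17z^2 + 10z − 12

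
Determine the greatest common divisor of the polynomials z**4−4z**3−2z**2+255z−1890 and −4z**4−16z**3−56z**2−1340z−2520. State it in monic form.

Apply the Euclidean algorithm:
  z**4−4z**3−2z**2+255z−1890 = (−1/4)(−4z**4−16z**3−56z**2−1340z−2520) + (−8z**3−16z**2−80z−2520)
  −4z**4−16z**3−56z**2−1340z−2520 = ((1/2)z+1)(−8z**3−16z**2−80z−2520) + (0)
Last nonzero remainder: −8z**3−16z**2−80z−2520. Dividing through by −8 gives the monic gcd z**3+2z**2+10z+315.

z**3+2z**2+10z+315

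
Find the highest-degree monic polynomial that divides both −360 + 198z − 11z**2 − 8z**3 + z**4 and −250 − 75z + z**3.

By polynomial division,
  z**4 − 8z**3 − 11z**2 + 198z − 360 = (z − 8)(z**3 − 75z − 250) + (64z**2 − 152z − 2360)
  z**3 − 75z − 250 = ((1/64)z + 19/512)(64z**2 − 152z − 2360) + (−(2079/64)z − 10395/64)
  64z**2 − 152z − 2360 = (−(4096/2079)z + 30208/2079)(−(2079/64)z − 10395/64) + (0)
Last nonzero remainder: −(2079/64)z − 10395/64. Dividing through by −2079/64 gives the monic gcd z + 5.

5 + z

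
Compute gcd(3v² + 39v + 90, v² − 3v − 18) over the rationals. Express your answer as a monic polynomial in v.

v + 3

Apply the Euclidean algorithm:
  3v² + 39v + 90 = (3)(v² − 3v − 18) + (48v + 144)
  v² − 3v − 18 = ((1/48)v − 1/8)(48v + 144) + (0)
Last nonzero remainder: 48v + 144. Dividing through by 48 gives the monic gcd v + 3.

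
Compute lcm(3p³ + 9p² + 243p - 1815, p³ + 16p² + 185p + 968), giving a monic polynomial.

By polynomial division,
  3p³ + 9p² + 243p - 1815 = (3)(p³ + 16p² + 185p + 968) + (-39p² - 312p - 4719)
  p³ + 16p² + 185p + 968 = (-(1/39)p - 8/39)(-39p² - 312p - 4719) + (0)
Last nonzero remainder: -39p² - 312p - 4719. Dividing through by -39 gives the monic gcd p² + 8p + 121.
Then lcm(f, g) = f·g / gcd(f, g); expanding and making the result monic gives the answer.

p⁴ + 11p³ + 105p² + 43p - 4840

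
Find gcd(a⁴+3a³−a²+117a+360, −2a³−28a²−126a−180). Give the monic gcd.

a²+8a+15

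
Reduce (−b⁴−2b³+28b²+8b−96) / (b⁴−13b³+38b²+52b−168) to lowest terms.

Apply the Euclidean algorithm:
  −b⁴−2b³+28b²+8b−96 = (−1)(b⁴−13b³+38b²+52b−168) + (−15b³+66b²+60b−264)
  b⁴−13b³+38b²+52b−168 = (−(1/15)b+43/75)(−15b³+66b²+60b−264) + ((104/25)b²−416/25)
  −15b³+66b²+60b−264 = (−(375/104)b+825/52)((104/25)b²−416/25) + (0)
Last nonzero remainder: (104/25)b²−416/25. Dividing through by 104/25 gives the monic gcd b²−4.
Cancel b²−4 from numerator and denominator to get the reduced form.

(−b²−2b+24)/(b²−13b+42)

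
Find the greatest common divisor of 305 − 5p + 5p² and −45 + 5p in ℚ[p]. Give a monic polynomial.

Apply the Euclidean algorithm:
  5p² − 5p + 305 = (p + 8)(5p − 45) + (665)
  5p − 45 = ((1/133)p − 9/133)(665) + (0)
The last nonzero remainder is the constant 665, so the polynomials are coprime and gcd = 1.

1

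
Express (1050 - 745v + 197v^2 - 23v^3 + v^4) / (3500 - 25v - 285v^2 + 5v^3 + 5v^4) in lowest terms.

(42 - 13v + v^2)/(140 + 55v + 5v^2)

Apply the Euclidean algorithm:
  v^4 - 23v^3 + 197v^2 - 745v + 1050 = (1/5)(5v^4 + 5v^3 - 285v^2 - 25v + 3500) + (-24v^3 + 254v^2 - 740v + 350)
  5v^4 + 5v^3 - 285v^2 - 25v + 3500 = (-(5/24)v - 695/288)(-24v^3 + 254v^2 - 740v + 350) + ((25025/144)v^2 - (125125/72)v + 625625/144)
  -24v^3 + 254v^2 - 740v + 350 = (-(3456/25025)v + 288/3575)((25025/144)v^2 - (125125/72)v + 625625/144) + (0)
Last nonzero remainder: (25025/144)v^2 - (125125/72)v + 625625/144. Dividing through by 25025/144 gives the monic gcd v^2 - 10v + 25.
Cancel v^2 - 10v + 25 from numerator and denominator to get the reduced form.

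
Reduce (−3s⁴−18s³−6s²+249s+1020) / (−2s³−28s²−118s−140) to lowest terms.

(3s³+3s²−9s−204)/(2s²+18s+28)

Apply the Euclidean algorithm:
  −3s⁴−18s³−6s²+249s+1020 = ((3/2)s−12)(−2s³−28s²−118s−140) + (−165s²−957s−660)
  −2s³−28s²−118s−140 = ((2/165)s+82/825)(−165s²−957s−660) + (−(372/25)s−372/5)
  −165s²−957s−660 = ((1375/124)s+275/31)(−(372/25)s−372/5) + (0)
Last nonzero remainder: −(372/25)s−372/5. Dividing through by −372/25 gives the monic gcd s+5.
Cancel s+5 from numerator and denominator to get the reduced form.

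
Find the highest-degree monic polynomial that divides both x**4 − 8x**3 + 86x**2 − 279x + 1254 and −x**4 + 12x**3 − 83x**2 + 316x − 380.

x**2 − 5x + 38

Euclidean algorithm in ℚ[x]:
  x**4 − 8x**3 + 86x**2 − 279x + 1254 = (−1)(−x**4 + 12x**3 − 83x**2 + 316x − 380) + (4x**3 + 3x**2 + 37x + 874)
  −x**4 + 12x**3 − 83x**2 + 316x − 380 = (−(1/4)x + 51/16)(4x**3 + 3x**2 + 37x + 874) + (−(1333/16)x**2 + (6665/16)x − 25327/8)
  4x**3 + 3x**2 + 37x + 874 = (−(64/1333)x − 368/1333)(−(1333/16)x**2 + (6665/16)x − 25327/8) + (0)
Last nonzero remainder: −(1333/16)x**2 + (6665/16)x − 25327/8. Dividing through by −1333/16 gives the monic gcd x**2 − 5x + 38.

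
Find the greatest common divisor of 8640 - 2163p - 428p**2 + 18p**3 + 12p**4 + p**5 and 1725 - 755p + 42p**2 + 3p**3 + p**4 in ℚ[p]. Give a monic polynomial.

15 - 8p + p**2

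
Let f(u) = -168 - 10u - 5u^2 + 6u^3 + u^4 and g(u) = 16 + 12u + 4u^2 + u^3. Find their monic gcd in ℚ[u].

Apply the Euclidean algorithm:
  u^4 + 6u^3 - 5u^2 - 10u - 168 = (u + 2)(u^3 + 4u^2 + 12u + 16) + (-25u^2 - 50u - 200)
  u^3 + 4u^2 + 12u + 16 = (-(1/25)u - 2/25)(-25u^2 - 50u - 200) + (0)
Last nonzero remainder: -25u^2 - 50u - 200. Dividing through by -25 gives the monic gcd u^2 + 2u + 8.

8 + 2u + u^2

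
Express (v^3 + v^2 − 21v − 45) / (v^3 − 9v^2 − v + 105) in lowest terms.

(v + 3)/(v − 7)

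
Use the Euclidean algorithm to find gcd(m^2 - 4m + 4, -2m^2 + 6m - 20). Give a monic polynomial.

Euclidean algorithm in ℚ[m]:
  m^2 - 4m + 4 = (-1/2)(-2m^2 + 6m - 20) + (-m - 6)
  -2m^2 + 6m - 20 = (2m - 18)(-m - 6) + (-128)
  -m - 6 = ((1/128)m + 3/64)(-128) + (0)
The last nonzero remainder is the constant -128, so the polynomials are coprime and gcd = 1.

1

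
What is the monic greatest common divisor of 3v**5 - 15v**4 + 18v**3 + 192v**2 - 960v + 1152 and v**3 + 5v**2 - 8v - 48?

v**2 + v - 12

Euclidean algorithm in ℚ[v]:
  3v**5 - 15v**4 + 18v**3 + 192v**2 - 960v + 1152 = (3v**2 - 30v + 192)(v**3 + 5v**2 - 8v - 48) + (-864v**2 - 864v + 10368)
  v**3 + 5v**2 - 8v - 48 = (-(1/864)v - 1/216)(-864v**2 - 864v + 10368) + (0)
Last nonzero remainder: -864v**2 - 864v + 10368. Dividing through by -864 gives the monic gcd v**2 + v - 12.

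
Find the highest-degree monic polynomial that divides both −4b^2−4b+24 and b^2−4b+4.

Repeated division with remainder:
  −4b^2−4b+24 = (−4)(b^2−4b+4) + (−20b+40)
  b^2−4b+4 = (−(1/20)b+1/10)(−20b+40) + (0)
Last nonzero remainder: −20b+40. Dividing through by −20 gives the monic gcd b−2.

b−2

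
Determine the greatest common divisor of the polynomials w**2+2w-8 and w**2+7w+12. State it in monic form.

By polynomial division,
  w**2+2w-8 = (w**2+7w+12) + (-5w-20)
  w**2+7w+12 = (-(1/5)w-3/5)(-5w-20) + (0)
Last nonzero remainder: -5w-20. Dividing through by -5 gives the monic gcd w+4.

w+4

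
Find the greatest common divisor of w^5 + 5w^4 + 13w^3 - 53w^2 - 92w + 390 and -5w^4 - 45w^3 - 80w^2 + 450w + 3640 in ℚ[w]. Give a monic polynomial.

w^2 + 6w + 26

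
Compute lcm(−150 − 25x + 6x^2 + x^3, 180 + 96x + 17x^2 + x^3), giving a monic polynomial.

Repeated division with remainder:
  x^3 + 6x^2 − 25x − 150 = (x^3 + 17x^2 + 96x + 180) + (−11x^2 − 121x − 330)
  x^3 + 17x^2 + 96x + 180 = (−(1/11)x − 6/11)(−11x^2 − 121x − 330) + (0)
Last nonzero remainder: −11x^2 − 121x − 330. Dividing through by −11 gives the monic gcd x^2 + 11x + 30.
Then lcm(f, g) = f·g / gcd(f, g); expanding and making the result monic gives the answer.

−900 − 300x + 11x^2 + 12x^3 + x^4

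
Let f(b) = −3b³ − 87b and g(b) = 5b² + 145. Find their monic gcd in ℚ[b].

Euclidean algorithm in ℚ[b]:
  −3b³ − 87b = (−(3/5)b)(5b² + 145) + (0)
Last nonzero remainder: 5b² + 145. Dividing through by 5 gives the monic gcd b² + 29.

b² + 29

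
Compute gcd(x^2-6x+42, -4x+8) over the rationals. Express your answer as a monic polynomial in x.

1

Euclidean algorithm in ℚ[x]:
  x^2-6x+42 = (-(1/4)x+1)(-4x+8) + (34)
  -4x+8 = (-(2/17)x+4/17)(34) + (0)
The last nonzero remainder is the constant 34, so the polynomials are coprime and gcd = 1.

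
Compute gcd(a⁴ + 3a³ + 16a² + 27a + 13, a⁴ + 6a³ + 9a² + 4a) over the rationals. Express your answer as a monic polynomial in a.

a² + 2a + 1

Repeated division with remainder:
  a⁴ + 3a³ + 16a² + 27a + 13 = (a⁴ + 6a³ + 9a² + 4a) + (-3a³ + 7a² + 23a + 13)
  a⁴ + 6a³ + 9a² + 4a = (-(1/3)a - 25/9)(-3a³ + 7a² + 23a + 13) + ((325/9)a² + (650/9)a + 325/9)
  -3a³ + 7a² + 23a + 13 = (-(27/325)a + 9/25)((325/9)a² + (650/9)a + 325/9) + (0)
Last nonzero remainder: (325/9)a² + (650/9)a + 325/9. Dividing through by 325/9 gives the monic gcd a² + 2a + 1.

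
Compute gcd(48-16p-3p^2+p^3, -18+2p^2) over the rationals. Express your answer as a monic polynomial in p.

-3+p

By polynomial division,
  p^3-3p^2-16p+48 = ((1/2)p-3/2)(2p^2-18) + (-7p+21)
  2p^2-18 = (-(2/7)p-6/7)(-7p+21) + (0)
Last nonzero remainder: -7p+21. Dividing through by -7 gives the monic gcd p-3.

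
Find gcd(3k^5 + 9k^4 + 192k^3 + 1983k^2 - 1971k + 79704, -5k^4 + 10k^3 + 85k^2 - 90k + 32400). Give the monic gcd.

Euclidean algorithm in ℚ[k]:
  3k^5 + 9k^4 + 192k^3 + 1983k^2 - 1971k + 79704 = (-(3/5)k - 3)(-5k^4 + 10k^3 + 85k^2 - 90k + 32400) + (273k^3 + 2184k^2 + 17199k + 176904)
  -5k^4 + 10k^3 + 85k^2 - 90k + 32400 = (-(5/273)k + 50/273)(273k^3 + 2184k^2 + 17199k + 176904) + (0)
Last nonzero remainder: 273k^3 + 2184k^2 + 17199k + 176904. Dividing through by 273 gives the monic gcd k^3 + 8k^2 + 63k + 648.

k^3 + 8k^2 + 63k + 648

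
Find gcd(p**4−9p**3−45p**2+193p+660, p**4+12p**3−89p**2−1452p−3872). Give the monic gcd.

p**2−7p−44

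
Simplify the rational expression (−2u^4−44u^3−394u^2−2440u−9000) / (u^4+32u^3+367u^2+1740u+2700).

(−2u^2−6u−100)/(u^2+13u+30)

By polynomial division,
  −2u^4−44u^3−394u^2−2440u−9000 = (−2)(u^4+32u^3+367u^2+1740u+2700) + (20u^3+340u^2+1040u−3600)
  u^4+32u^3+367u^2+1740u+2700 = ((1/20)u+3/4)(20u^3+340u^2+1040u−3600) + (60u^2+1140u+5400)
  20u^3+340u^2+1040u−3600 = ((1/3)u−2/3)(60u^2+1140u+5400) + (0)
Last nonzero remainder: 60u^2+1140u+5400. Dividing through by 60 gives the monic gcd u^2+19u+90.
Cancel u^2+19u+90 from numerator and denominator to get the reduced form.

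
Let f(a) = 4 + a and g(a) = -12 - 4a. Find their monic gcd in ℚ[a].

Repeated division with remainder:
  a + 4 = (-1/4)(-4a - 12) + (1)
  -4a - 12 = (-4a - 12)(1) + (0)
The last nonzero remainder is the constant 1, so the polynomials are coprime and gcd = 1.

1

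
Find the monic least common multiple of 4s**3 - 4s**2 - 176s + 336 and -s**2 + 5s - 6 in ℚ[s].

Apply the Euclidean algorithm:
  4s**3 - 4s**2 - 176s + 336 = (-4s - 16)(-s**2 + 5s - 6) + (-120s + 240)
  -s**2 + 5s - 6 = ((1/120)s - 1/40)(-120s + 240) + (0)
Last nonzero remainder: -120s + 240. Dividing through by -120 gives the monic gcd s - 2.
Then lcm(f, g) = f·g / gcd(f, g); expanding and making the result monic gives the answer.

s**4 - 4s**3 - 41s**2 + 216s - 252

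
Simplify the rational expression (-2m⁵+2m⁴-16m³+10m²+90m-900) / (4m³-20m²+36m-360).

By polynomial division,
  -2m⁵+2m⁴-16m³+10m²+90m-900 = (-(1/2)m²-2m-19/2)(4m³-20m²+36m-360) + (-288m²-288m-4320)
  4m³-20m²+36m-360 = (-(1/72)m+1/12)(-288m²-288m-4320) + (0)
Last nonzero remainder: -288m²-288m-4320. Dividing through by -288 gives the monic gcd m²+m+15.
Cancel m²+m+15 from numerator and denominator to get the reduced form.

(-m³+2m²+5m-30)/(2m-12)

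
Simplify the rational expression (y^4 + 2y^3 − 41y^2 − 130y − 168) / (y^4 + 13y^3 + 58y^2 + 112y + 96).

(y − 7)/(y + 4)

By polynomial division,
  y^4 + 2y^3 − 41y^2 − 130y − 168 = (y^4 + 13y^3 + 58y^2 + 112y + 96) + (−11y^3 − 99y^2 − 242y − 264)
  y^4 + 13y^3 + 58y^2 + 112y + 96 = (−(1/11)y − 4/11)(−11y^3 − 99y^2 − 242y − 264) + (0)
Last nonzero remainder: −11y^3 − 99y^2 − 242y − 264. Dividing through by −11 gives the monic gcd y^3 + 9y^2 + 22y + 24.
Cancel y^3 + 9y^2 + 22y + 24 from numerator and denominator to get the reduced form.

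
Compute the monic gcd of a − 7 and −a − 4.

Euclidean algorithm in ℚ[a]:
  a − 7 = (−1)(−a − 4) + (−11)
  −a − 4 = ((1/11)a + 4/11)(−11) + (0)
The last nonzero remainder is the constant −11, so the polynomials are coprime and gcd = 1.

1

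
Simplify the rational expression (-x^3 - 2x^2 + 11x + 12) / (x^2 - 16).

(-x^2 + 2x + 3)/(x - 4)

By polynomial division,
  -x^3 - 2x^2 + 11x + 12 = (-x - 2)(x^2 - 16) + (-5x - 20)
  x^2 - 16 = (-(1/5)x + 4/5)(-5x - 20) + (0)
Last nonzero remainder: -5x - 20. Dividing through by -5 gives the monic gcd x + 4.
Cancel x + 4 from numerator and denominator to get the reduced form.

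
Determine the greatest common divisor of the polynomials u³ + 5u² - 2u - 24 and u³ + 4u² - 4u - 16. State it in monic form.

u² + 2u - 8

Euclidean algorithm in ℚ[u]:
  u³ + 5u² - 2u - 24 = (u³ + 4u² - 4u - 16) + (u² + 2u - 8)
  u³ + 4u² - 4u - 16 = (u + 2)(u² + 2u - 8) + (0)
The last nonzero remainder u² + 2u - 8 is already monic.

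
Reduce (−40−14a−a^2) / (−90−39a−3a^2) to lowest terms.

By polynomial division,
  −a^2−14a−40 = (1/3)(−3a^2−39a−90) + (−a−10)
  −3a^2−39a−90 = (3a+9)(−a−10) + (0)
Last nonzero remainder: −a−10. Dividing through by −1 gives the monic gcd a+10.
Cancel a+10 from numerator and denominator to get the reduced form.

(4+a)/(9+3a)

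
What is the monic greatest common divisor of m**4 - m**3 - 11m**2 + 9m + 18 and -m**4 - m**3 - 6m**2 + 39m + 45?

By polynomial division,
  m**4 - m**3 - 11m**2 + 9m + 18 = (-1)(-m**4 - m**3 - 6m**2 + 39m + 45) + (-2m**3 - 17m**2 + 48m + 63)
  -m**4 - m**3 - 6m**2 + 39m + 45 = ((1/2)m - 15/4)(-2m**3 - 17m**2 + 48m + 63) + (-(375/4)m**2 + (375/2)m + 1125/4)
  -2m**3 - 17m**2 + 48m + 63 = ((8/375)m + 28/125)(-(375/4)m**2 + (375/2)m + 1125/4) + (0)
Last nonzero remainder: -(375/4)m**2 + (375/2)m + 1125/4. Dividing through by -375/4 gives the monic gcd m**2 - 2m - 3.

m**2 - 2m - 3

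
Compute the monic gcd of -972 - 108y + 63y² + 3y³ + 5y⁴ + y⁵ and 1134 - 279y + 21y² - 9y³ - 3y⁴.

-54 + 21y - 4y² + y³

Euclidean algorithm in ℚ[y]:
  y⁵ + 5y⁴ + 3y³ + 63y² - 108y - 972 = (-(1/3)y - 2/3)(-3y⁴ - 9y³ + 21y² - 279y + 1134) + (4y³ - 16y² + 84y - 216)
  -3y⁴ - 9y³ + 21y² - 279y + 1134 = (-(3/4)y - 21/4)(4y³ - 16y² + 84y - 216) + (0)
Last nonzero remainder: 4y³ - 16y² + 84y - 216. Dividing through by 4 gives the monic gcd y³ - 4y² + 21y - 54.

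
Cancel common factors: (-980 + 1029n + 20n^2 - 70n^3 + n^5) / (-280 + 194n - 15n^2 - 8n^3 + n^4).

Apply the Euclidean algorithm:
  n^5 - 70n^3 + 20n^2 + 1029n - 980 = (n + 8)(n^4 - 8n^3 - 15n^2 + 194n - 280) + (9n^3 - 54n^2 - 243n + 1260)
  n^4 - 8n^3 - 15n^2 + 194n - 280 = ((1/9)n - 2/9)(9n^3 - 54n^2 - 243n + 1260) + (0)
Last nonzero remainder: 9n^3 - 54n^2 - 243n + 1260. Dividing through by 9 gives the monic gcd n^3 - 6n^2 - 27n + 140.
Cancel n^3 - 6n^2 - 27n + 140 from numerator and denominator to get the reduced form.

(-7 + 6n + n^2)/(-2 + n)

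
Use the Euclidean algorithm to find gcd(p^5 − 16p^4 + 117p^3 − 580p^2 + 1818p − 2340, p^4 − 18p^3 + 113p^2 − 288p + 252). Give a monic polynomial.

p^2 − 9p + 18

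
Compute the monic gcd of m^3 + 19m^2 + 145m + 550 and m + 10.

m + 10

Euclidean algorithm in ℚ[m]:
  m^3 + 19m^2 + 145m + 550 = (m^2 + 9m + 55)(m + 10) + (0)
The last nonzero remainder m + 10 is already monic.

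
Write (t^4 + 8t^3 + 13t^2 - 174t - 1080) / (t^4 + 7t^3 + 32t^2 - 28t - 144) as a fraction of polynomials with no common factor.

(t^2 + t - 30)/(t^2 - 4)

Repeated division with remainder:
  t^4 + 8t^3 + 13t^2 - 174t - 1080 = (t^4 + 7t^3 + 32t^2 - 28t - 144) + (t^3 - 19t^2 - 146t - 936)
  t^4 + 7t^3 + 32t^2 - 28t - 144 = (t + 26)(t^3 - 19t^2 - 146t - 936) + (672t^2 + 4704t + 24192)
  t^3 - 19t^2 - 146t - 936 = ((1/672)t - 13/336)(672t^2 + 4704t + 24192) + (0)
Last nonzero remainder: 672t^2 + 4704t + 24192. Dividing through by 672 gives the monic gcd t^2 + 7t + 36.
Cancel t^2 + 7t + 36 from numerator and denominator to get the reduced form.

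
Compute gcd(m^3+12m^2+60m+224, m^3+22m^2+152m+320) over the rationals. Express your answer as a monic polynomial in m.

By polynomial division,
  m^3+12m^2+60m+224 = (m^3+22m^2+152m+320) + (-10m^2-92m-96)
  m^3+22m^2+152m+320 = (-(1/10)m-32/25)(-10m^2-92m-96) + ((616/25)m+4928/25)
  -10m^2-92m-96 = (-(125/308)m-75/154)((616/25)m+4928/25) + (0)
Last nonzero remainder: (616/25)m+4928/25. Dividing through by 616/25 gives the monic gcd m+8.

m+8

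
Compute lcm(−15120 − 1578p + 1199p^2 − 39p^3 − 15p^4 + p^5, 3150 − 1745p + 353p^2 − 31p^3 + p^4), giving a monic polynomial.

Euclidean algorithm in ℚ[p]:
  p^5 − 15p^4 − 39p^3 + 1199p^2 − 1578p − 15120 = (p + 16)(p^4 − 31p^3 + 353p^2 − 1745p + 3150) + (104p^3 − 2704p^2 + 23192p − 65520)
  p^4 − 31p^3 + 353p^2 − 1745p + 3150 = ((1/104)p − 5/104)(104p^3 − 2704p^2 + 23192p − 65520) + (0)
Last nonzero remainder: 104p^3 − 2704p^2 + 23192p − 65520. Dividing through by 104 gives the monic gcd p^3 − 26p^2 + 223p − 630.
Then lcm(f, g) = f·g / gcd(f, g); expanding and making the result monic gives the answer.

75600 − 7230p − 7573p^2 + 1394p^3 + 36p^4 − 20p^5 + p^6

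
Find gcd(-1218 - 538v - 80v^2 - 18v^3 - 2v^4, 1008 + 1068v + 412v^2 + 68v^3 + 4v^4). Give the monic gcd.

21 + 10v + v^2

By polynomial division,
  -2v^4 - 18v^3 - 80v^2 - 538v - 1218 = (-1/2)(4v^4 + 68v^3 + 412v^2 + 1068v + 1008) + (16v^3 + 126v^2 - 4v - 714)
  4v^4 + 68v^3 + 412v^2 + 1068v + 1008 = ((1/4)v + 73/32)(16v^3 + 126v^2 - 4v - 714) + ((2009/16)v^2 + (10045/8)v + 42189/16)
  16v^3 + 126v^2 - 4v - 714 = ((256/2009)v - 544/2009)((2009/16)v^2 + (10045/8)v + 42189/16) + (0)
Last nonzero remainder: (2009/16)v^2 + (10045/8)v + 42189/16. Dividing through by 2009/16 gives the monic gcd v^2 + 10v + 21.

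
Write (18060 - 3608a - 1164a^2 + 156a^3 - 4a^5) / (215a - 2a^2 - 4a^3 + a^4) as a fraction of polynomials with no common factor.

Apply the Euclidean algorithm:
  -4a^5 + 156a^3 - 1164a^2 - 3608a + 18060 = (-4a - 16)(a^4 - 4a^3 - 2a^2 + 215a) + (84a^3 - 336a^2 - 168a + 18060)
  a^4 - 4a^3 - 2a^2 + 215a = ((1/84)a)(84a^3 - 336a^2 - 168a + 18060) + (0)
Last nonzero remainder: 84a^3 - 336a^2 - 168a + 18060. Dividing through by 84 gives the monic gcd a^3 - 4a^2 - 2a + 215.
Cancel a^3 - 4a^2 - 2a + 215 from numerator and denominator to get the reduced form.

(84 - 16a - 4a^2)/(a)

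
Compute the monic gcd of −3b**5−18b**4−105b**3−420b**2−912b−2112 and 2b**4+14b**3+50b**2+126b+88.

Euclidean algorithm in ℚ[b]:
  −3b**5−18b**4−105b**3−420b**2−912b−2112 = (−(3/2)b+3/2)(2b**4+14b**3+50b**2+126b+88) + (−51b**3−306b**2−969b−2244)
  2b**4+14b**3+50b**2+126b+88 = (−(2/51)b−2/51)(−51b**3−306b**2−969b−2244) + (0)
Last nonzero remainder: −51b**3−306b**2−969b−2244. Dividing through by −51 gives the monic gcd b**3+6b**2+19b+44.

b**3+6b**2+19b+44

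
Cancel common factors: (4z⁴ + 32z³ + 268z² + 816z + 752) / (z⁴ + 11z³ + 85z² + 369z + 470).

(4z + 8)/(z + 5)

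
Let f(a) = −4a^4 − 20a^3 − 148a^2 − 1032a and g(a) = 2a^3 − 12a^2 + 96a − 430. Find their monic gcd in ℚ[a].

By polynomial division,
  −4a^4 − 20a^3 − 148a^2 − 1032a = (−2a − 22)(2a^3 − 12a^2 + 96a − 430) + (−220a^2 + 220a − 9460)
  2a^3 − 12a^2 + 96a − 430 = (−(1/110)a + 1/22)(−220a^2 + 220a − 9460) + (0)
Last nonzero remainder: −220a^2 + 220a − 9460. Dividing through by −220 gives the monic gcd a^2 − a + 43.

a^2 − a + 43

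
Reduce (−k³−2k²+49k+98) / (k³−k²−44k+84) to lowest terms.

(−k²+5k+14)/(k²−8k+12)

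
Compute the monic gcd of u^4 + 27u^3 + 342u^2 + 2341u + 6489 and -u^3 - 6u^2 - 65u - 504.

Euclidean algorithm in ℚ[u]:
  u^4 + 27u^3 + 342u^2 + 2341u + 6489 = (-u - 21)(-u^3 - 6u^2 - 65u - 504) + (151u^2 + 472u - 4095)
  -u^3 - 6u^2 - 65u - 504 = (-(1/151)u - 434/22801)(151u^2 + 472u - 4095) + (-(1895562/22801)u - 13268934/22801)
  151u^2 + 472u - 4095 = (-(3442951/1895562)u + 1482065/210618)(-(1895562/22801)u - 13268934/22801) + (0)
Last nonzero remainder: -(1895562/22801)u - 13268934/22801. Dividing through by -1895562/22801 gives the monic gcd u + 7.

u + 7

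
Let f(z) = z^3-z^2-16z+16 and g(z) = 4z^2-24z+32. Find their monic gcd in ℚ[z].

Euclidean algorithm in ℚ[z]:
  z^3-z^2-16z+16 = ((1/4)z+5/4)(4z^2-24z+32) + (6z-24)
  4z^2-24z+32 = ((2/3)z-4/3)(6z-24) + (0)
Last nonzero remainder: 6z-24. Dividing through by 6 gives the monic gcd z-4.

z-4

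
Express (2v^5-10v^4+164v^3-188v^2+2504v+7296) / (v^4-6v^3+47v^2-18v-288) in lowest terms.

(2v^2-4v+76)/(v-3)

Apply the Euclidean algorithm:
  2v^5-10v^4+164v^3-188v^2+2504v+7296 = (2v+2)(v^4-6v^3+47v^2-18v-288) + (82v^3-246v^2+3116v+7872)
  v^4-6v^3+47v^2-18v-288 = ((1/82)v-3/82)(82v^3-246v^2+3116v+7872) + (0)
Last nonzero remainder: 82v^3-246v^2+3116v+7872. Dividing through by 82 gives the monic gcd v^3-3v^2+38v+96.
Cancel v^3-3v^2+38v+96 from numerator and denominator to get the reduced form.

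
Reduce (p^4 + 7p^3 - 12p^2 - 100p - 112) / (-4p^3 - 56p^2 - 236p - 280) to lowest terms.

(-p^2 + 2p + 8)/(4p + 20)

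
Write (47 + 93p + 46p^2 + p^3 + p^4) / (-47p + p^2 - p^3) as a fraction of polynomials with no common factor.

(-1 - 2p - p^2)/(p)

By polynomial division,
  p^4 + p^3 + 46p^2 + 93p + 47 = (-p - 2)(-p^3 + p^2 - 47p) + (p^2 - p + 47)
  -p^3 + p^2 - 47p = (-p)(p^2 - p + 47) + (0)
The last nonzero remainder p^2 - p + 47 is already monic.
Cancel p^2 - p + 47 from numerator and denominator to get the reduced form.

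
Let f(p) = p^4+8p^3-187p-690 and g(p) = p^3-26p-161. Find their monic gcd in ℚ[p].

Repeated division with remainder:
  p^4+8p^3-187p-690 = (p+8)(p^3-26p-161) + (26p^2+182p+598)
  p^3-26p-161 = ((1/26)p-7/26)(26p^2+182p+598) + (0)
Last nonzero remainder: 26p^2+182p+598. Dividing through by 26 gives the monic gcd p^2+7p+23.

p^2+7p+23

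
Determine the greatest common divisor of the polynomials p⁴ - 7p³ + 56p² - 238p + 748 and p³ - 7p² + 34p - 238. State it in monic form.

p² + 34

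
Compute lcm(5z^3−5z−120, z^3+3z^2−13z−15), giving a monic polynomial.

z^5+6z^4+4z^3−30z^2−149z−120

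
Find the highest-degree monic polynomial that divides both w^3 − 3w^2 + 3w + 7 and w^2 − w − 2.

w + 1

Euclidean algorithm in ℚ[w]:
  w^3 − 3w^2 + 3w + 7 = (w − 2)(w^2 − w − 2) + (3w + 3)
  w^2 − w − 2 = ((1/3)w − 2/3)(3w + 3) + (0)
Last nonzero remainder: 3w + 3. Dividing through by 3 gives the monic gcd w + 1.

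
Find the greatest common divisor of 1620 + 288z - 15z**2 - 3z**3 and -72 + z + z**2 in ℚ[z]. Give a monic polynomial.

9 + z

Repeated division with remainder:
  -3z**3 - 15z**2 + 288z + 1620 = (-3z - 12)(z**2 + z - 72) + (84z + 756)
  z**2 + z - 72 = ((1/84)z - 2/21)(84z + 756) + (0)
Last nonzero remainder: 84z + 756. Dividing through by 84 gives the monic gcd z + 9.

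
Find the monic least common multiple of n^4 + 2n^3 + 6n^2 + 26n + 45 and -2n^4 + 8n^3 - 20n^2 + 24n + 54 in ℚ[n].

n^6 - n^4 + 8n^3 - 25n^2 - 168n - 135

Euclidean algorithm in ℚ[n]:
  n^4 + 2n^3 + 6n^2 + 26n + 45 = (-1/2)(-2n^4 + 8n^3 - 20n^2 + 24n + 54) + (6n^3 - 4n^2 + 38n + 72)
  -2n^4 + 8n^3 - 20n^2 + 24n + 54 = (-(1/3)n + 10/9)(6n^3 - 4n^2 + 38n + 72) + (-(26/9)n^2 + (52/9)n - 26)
  6n^3 - 4n^2 + 38n + 72 = (-(27/13)n - 36/13)(-(26/9)n^2 + (52/9)n - 26) + (0)
Last nonzero remainder: -(26/9)n^2 + (52/9)n - 26. Dividing through by -26/9 gives the monic gcd n^2 - 2n + 9.
Then lcm(f, g) = f·g / gcd(f, g); expanding and making the result monic gives the answer.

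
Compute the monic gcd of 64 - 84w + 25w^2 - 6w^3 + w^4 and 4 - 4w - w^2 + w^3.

Euclidean algorithm in ℚ[w]:
  w^4 - 6w^3 + 25w^2 - 84w + 64 = (w - 5)(w^3 - w^2 - 4w + 4) + (24w^2 - 108w + 84)
  w^3 - w^2 - 4w + 4 = ((1/24)w + 7/48)(24w^2 - 108w + 84) + ((33/4)w - 33/4)
  24w^2 - 108w + 84 = ((32/11)w - 112/11)((33/4)w - 33/4) + (0)
Last nonzero remainder: (33/4)w - 33/4. Dividing through by 33/4 gives the monic gcd w - 1.

-1 + w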